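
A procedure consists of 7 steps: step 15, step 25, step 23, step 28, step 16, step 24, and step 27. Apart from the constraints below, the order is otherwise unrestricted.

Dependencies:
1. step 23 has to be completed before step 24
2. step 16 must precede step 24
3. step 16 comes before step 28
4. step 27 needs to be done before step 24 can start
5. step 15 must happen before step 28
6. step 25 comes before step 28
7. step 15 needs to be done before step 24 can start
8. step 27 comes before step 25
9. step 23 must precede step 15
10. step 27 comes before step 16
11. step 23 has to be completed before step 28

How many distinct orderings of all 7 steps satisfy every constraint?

46

2 steps have no prerequisites (step 23, step 27), so any of them could come first.
Systematically extending each partial ordering one step at a time and counting, there are 46 complete orderings.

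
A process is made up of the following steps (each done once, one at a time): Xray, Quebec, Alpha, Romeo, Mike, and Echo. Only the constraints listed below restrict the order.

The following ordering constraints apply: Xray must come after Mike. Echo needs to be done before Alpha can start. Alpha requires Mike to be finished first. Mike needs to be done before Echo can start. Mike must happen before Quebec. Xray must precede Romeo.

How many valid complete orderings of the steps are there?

Only Mike has no prerequisites, so it must go first.
Counting all ways to extend the partial order to a total order gives 30.

30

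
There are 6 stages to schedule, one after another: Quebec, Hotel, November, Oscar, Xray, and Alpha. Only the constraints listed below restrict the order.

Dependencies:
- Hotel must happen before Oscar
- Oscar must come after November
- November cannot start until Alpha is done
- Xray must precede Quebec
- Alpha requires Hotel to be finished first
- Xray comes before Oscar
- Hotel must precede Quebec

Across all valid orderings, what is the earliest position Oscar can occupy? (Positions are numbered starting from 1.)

Working backwards through the constraints from Oscar, its full set of required predecessors is Hotel, November, Xray, Alpha — 4 of them.
So at minimum 4 stages come before Oscar, putting Oscar no earlier than position 5. That position is achievable by scheduling exactly those predecessors first.

5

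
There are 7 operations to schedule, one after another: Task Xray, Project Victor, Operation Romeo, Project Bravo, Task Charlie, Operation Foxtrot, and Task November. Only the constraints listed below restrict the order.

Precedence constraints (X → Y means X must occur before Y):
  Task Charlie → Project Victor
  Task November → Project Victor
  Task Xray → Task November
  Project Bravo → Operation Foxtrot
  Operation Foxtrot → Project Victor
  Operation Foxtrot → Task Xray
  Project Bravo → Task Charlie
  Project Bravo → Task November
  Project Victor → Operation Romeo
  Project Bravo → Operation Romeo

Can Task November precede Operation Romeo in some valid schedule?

Task November is actually forced before Operation Romeo by the constraints, so certainly some valid ordering has Task November first.

Yes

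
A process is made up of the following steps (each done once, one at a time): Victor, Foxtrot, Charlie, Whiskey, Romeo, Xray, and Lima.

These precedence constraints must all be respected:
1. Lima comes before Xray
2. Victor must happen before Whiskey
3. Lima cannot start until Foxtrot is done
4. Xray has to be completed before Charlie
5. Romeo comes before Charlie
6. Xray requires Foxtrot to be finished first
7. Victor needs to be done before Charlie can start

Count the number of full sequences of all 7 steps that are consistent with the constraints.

80

The steps with no prerequisites are Victor, Foxtrot, Romeo; any of them can be placed first.
Systematically extending each partial ordering one step at a time and counting, there are 80 complete orderings.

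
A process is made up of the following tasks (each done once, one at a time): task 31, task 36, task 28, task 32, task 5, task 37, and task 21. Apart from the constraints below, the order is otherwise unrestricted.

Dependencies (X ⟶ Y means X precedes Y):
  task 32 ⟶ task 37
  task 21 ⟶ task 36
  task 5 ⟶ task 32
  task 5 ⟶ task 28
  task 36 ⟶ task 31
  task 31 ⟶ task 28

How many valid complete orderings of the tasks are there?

2 tasks have no prerequisites (task 5, task 21), so any of them could come first.
Enumerating by repeatedly choosing an available task (one whose prerequisites are all placed) gives 34 distinct complete orderings.

34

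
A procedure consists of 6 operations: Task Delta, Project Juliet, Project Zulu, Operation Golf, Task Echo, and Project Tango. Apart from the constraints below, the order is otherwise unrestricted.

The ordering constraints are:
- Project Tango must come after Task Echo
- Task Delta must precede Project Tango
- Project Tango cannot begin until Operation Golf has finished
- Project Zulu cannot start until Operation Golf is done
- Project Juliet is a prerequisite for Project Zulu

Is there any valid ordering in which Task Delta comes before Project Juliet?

Yes

The constraints leave Task Delta and Project Juliet unordered relative to each other; nothing requires Project Juliet earlier.
That means at least one valid schedule has Task Delta before Project Juliet.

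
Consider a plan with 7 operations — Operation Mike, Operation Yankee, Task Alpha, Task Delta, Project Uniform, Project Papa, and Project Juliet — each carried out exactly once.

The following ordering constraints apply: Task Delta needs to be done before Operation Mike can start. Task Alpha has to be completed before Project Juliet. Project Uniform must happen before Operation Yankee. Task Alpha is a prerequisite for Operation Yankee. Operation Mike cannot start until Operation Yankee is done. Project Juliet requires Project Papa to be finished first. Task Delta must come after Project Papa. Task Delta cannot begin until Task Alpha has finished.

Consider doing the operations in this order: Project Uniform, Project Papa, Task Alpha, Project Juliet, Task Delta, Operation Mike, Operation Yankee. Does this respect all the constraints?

Here Operation Yankee comes after Operation Mike.
But one of the constraints requires Operation Yankee before Operation Mike, so this ordering violates it.

No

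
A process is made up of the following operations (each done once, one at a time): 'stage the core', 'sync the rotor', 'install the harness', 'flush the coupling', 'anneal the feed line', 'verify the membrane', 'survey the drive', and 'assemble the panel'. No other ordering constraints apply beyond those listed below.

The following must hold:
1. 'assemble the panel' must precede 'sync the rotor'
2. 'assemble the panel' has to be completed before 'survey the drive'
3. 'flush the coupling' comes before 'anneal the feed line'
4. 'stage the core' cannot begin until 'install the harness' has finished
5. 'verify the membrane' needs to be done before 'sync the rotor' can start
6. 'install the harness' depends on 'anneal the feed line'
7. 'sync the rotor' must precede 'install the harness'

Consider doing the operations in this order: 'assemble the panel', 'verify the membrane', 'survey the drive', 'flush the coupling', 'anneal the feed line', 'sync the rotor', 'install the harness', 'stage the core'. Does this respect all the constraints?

Yes

Every stated constraint is respected: 'assemble the panel' sits at position 1, ahead of 'sync the rotor' at position 6, and each of the other listed pairs likewise has the predecessor earlier in the sequence.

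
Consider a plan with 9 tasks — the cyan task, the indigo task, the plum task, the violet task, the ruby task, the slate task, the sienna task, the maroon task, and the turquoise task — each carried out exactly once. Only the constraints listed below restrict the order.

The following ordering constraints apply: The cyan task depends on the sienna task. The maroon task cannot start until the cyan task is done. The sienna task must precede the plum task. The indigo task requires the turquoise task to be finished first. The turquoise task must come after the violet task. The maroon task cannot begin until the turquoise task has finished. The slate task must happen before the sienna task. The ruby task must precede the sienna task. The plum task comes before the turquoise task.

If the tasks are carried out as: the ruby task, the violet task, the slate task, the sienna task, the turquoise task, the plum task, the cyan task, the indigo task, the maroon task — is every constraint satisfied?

No

Here the plum task comes after the turquoise task.
Since the plum task is required before the turquoise task, the ordering is invalid.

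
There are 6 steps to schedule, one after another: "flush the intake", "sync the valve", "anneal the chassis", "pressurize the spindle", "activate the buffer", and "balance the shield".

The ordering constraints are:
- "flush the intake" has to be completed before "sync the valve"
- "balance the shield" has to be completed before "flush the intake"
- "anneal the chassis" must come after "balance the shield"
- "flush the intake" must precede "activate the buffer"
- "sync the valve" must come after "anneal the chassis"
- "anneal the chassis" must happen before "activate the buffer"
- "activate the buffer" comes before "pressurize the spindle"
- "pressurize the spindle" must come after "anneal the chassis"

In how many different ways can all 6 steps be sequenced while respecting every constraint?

6

Only "balance the shield" has no prerequisites, so it must go first.
Enumerating by repeatedly choosing an available step (one whose prerequisites are all placed) gives 6 distinct complete orderings.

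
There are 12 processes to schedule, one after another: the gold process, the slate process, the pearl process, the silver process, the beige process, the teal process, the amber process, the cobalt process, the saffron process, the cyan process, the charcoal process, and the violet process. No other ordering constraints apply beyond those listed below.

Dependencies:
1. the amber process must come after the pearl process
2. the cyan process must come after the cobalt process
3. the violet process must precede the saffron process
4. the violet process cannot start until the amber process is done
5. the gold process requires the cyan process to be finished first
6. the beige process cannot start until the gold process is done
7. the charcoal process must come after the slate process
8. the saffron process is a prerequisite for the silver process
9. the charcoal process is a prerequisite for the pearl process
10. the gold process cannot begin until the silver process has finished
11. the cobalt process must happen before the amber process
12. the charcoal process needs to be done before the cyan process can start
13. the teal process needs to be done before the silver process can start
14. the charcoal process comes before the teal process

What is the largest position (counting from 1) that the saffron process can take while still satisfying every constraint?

The processes that are forced after the saffron process, directly or by a chain of constraints, are the gold process, the silver process, the beige process. That's 3 processes.
So at least 3 processes follow the saffron process, putting the saffron process no later than position 9. That position is achievable by scheduling everything else first.

9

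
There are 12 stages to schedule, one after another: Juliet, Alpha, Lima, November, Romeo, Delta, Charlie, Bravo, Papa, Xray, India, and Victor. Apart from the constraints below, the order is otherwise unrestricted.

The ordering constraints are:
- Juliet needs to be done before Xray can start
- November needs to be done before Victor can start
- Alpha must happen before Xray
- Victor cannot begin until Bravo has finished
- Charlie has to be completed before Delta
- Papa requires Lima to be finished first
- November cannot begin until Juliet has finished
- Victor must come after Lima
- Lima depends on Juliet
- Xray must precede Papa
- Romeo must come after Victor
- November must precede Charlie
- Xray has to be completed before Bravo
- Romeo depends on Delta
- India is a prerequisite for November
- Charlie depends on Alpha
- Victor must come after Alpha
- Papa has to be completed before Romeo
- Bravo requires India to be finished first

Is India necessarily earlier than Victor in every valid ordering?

Tracing the constraints gives a chain: India → November → Victor.
So India must precede Victor in any valid ordering.

Yes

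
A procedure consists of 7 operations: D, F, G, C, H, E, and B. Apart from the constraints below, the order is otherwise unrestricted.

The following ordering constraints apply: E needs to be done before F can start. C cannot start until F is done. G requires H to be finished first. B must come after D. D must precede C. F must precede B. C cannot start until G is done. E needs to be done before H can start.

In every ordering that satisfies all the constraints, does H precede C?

Yes

Chaining the stated constraints: H → G → C.
So H must precede C in any valid ordering.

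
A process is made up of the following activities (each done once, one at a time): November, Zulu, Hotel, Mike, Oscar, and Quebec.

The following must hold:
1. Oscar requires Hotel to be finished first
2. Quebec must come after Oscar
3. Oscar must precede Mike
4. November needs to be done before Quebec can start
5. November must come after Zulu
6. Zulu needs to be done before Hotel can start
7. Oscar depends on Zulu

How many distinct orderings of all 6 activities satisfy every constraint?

Only Zulu has no prerequisites, so it must go first.
Counting all ways to extend the partial order to a total order gives 7.

7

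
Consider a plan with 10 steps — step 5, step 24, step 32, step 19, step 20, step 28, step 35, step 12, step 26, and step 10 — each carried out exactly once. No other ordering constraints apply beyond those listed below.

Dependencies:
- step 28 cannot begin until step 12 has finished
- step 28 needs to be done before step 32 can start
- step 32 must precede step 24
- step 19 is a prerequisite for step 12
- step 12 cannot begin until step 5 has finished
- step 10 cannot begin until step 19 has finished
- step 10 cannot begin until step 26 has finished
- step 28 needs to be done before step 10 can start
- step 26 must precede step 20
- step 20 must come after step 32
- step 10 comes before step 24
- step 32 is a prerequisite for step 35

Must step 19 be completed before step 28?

Yes

There is a constraint chain step 19 → step 12 → step 28.
Hence step 19 necessarily comes before step 28.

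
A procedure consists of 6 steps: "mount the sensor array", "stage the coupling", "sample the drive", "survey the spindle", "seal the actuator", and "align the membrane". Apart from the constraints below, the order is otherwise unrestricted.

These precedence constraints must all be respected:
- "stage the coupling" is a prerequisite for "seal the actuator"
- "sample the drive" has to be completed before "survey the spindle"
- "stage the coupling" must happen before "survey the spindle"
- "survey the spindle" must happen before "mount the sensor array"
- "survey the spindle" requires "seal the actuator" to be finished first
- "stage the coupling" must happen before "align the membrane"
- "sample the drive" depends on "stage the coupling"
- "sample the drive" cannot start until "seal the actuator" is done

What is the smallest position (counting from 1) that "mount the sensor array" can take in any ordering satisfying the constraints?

The steps that are forced before "mount the sensor array", directly or transitively, are "stage the coupling", "sample the drive", "survey the spindle", "seal the actuator". That's 4 steps.
So at minimum 4 steps come before "mount the sensor array", putting "mount the sensor array" no earlier than position 5. That position is achievable by scheduling exactly those predecessors first.

5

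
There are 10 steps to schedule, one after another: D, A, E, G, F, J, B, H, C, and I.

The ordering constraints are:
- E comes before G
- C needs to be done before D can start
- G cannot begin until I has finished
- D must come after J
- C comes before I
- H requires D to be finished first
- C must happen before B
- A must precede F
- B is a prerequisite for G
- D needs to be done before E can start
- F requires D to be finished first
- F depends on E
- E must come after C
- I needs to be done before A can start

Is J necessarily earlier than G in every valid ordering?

There is a constraint chain J → D → E → G.
Hence J necessarily comes before G.

Yes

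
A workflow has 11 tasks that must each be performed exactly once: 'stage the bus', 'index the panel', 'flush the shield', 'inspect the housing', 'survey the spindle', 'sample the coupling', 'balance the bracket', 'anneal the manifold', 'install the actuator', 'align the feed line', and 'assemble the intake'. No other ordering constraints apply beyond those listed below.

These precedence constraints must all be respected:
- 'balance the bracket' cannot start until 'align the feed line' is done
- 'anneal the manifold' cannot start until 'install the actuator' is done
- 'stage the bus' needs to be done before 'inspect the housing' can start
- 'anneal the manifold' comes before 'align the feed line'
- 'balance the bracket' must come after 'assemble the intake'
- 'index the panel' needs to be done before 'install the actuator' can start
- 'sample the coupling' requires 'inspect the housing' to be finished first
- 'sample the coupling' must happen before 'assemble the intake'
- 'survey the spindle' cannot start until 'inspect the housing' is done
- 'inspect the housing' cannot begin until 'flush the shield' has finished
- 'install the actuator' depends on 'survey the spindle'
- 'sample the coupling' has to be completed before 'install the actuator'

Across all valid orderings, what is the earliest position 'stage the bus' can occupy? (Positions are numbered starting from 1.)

1

No constraint forces any other task before 'stage the bus', so it can be placed first.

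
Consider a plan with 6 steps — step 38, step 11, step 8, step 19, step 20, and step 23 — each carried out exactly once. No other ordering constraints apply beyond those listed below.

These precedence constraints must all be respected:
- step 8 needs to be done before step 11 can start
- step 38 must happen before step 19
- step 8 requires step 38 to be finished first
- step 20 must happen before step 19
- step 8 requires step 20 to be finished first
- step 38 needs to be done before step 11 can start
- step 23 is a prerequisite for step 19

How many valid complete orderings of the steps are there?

24

The steps with no prerequisites are step 38, step 20, step 23; any of them can be placed first.
Systematically extending each partial ordering one step at a time and counting, there are 24 complete orderings.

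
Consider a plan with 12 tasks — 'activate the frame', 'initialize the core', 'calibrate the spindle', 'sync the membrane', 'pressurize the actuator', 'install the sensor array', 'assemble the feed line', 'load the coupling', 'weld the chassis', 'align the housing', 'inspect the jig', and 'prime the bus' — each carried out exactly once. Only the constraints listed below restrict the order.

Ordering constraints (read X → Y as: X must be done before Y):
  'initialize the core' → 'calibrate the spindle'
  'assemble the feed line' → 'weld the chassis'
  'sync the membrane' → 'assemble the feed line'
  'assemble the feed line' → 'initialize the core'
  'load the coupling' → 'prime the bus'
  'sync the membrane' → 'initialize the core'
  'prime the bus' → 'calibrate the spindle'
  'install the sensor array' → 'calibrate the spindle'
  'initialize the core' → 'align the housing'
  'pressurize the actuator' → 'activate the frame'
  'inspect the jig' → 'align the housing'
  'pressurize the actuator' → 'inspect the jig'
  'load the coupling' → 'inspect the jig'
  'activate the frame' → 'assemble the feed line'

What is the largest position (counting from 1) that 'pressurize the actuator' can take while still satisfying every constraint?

5

Every task that must follow 'pressurize the actuator' has to come after it. Tracing all chains starting from 'pressurize the actuator', those tasks are: 'activate the frame', 'initialize the core', 'calibrate the spindle', 'assemble the feed line', 'weld the chassis', 'align the housing', 'inspect the jig' — 7 in total.
So at least 7 tasks follow 'pressurize the actuator', putting 'pressurize the actuator' no later than position 5. That position is achievable by scheduling everything else first.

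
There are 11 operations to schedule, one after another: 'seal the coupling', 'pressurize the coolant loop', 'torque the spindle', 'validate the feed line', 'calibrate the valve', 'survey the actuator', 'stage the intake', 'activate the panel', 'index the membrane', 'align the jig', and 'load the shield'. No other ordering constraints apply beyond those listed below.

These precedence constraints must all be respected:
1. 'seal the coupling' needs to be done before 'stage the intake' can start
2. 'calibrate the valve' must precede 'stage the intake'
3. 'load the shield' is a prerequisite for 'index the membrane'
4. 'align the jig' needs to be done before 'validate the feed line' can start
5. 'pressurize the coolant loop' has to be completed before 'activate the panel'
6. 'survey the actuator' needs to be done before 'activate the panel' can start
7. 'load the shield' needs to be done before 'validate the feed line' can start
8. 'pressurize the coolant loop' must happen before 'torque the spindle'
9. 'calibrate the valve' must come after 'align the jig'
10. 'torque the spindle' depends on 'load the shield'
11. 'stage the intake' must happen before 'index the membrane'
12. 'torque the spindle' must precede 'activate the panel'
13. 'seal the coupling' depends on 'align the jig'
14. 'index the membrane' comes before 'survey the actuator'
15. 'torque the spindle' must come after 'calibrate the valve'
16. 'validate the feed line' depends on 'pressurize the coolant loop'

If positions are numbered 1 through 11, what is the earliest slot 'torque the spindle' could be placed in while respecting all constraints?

5

The operations that are forced before 'torque the spindle', directly or transitively, are 'pressurize the coolant loop', 'calibrate the valve', 'align the jig', 'load the shield'. That's 4 operations.
So at minimum 4 operations come before 'torque the spindle', putting 'torque the spindle' no earlier than position 5. That position is achievable by scheduling exactly those predecessors first.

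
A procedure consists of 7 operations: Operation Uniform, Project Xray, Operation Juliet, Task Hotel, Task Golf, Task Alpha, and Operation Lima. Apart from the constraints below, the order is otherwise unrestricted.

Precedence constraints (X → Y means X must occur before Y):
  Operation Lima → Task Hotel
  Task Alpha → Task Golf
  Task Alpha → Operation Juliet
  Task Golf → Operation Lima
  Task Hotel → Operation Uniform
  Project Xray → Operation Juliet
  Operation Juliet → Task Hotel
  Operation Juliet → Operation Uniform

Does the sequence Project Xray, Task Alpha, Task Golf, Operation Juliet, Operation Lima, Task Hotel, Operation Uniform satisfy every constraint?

Going through the constraints one by one, each required predecessor appears earlier in the sequence than its dependent — e.g. Project Xray (position 1) is before Operation Juliet (position 4), as required.

Yes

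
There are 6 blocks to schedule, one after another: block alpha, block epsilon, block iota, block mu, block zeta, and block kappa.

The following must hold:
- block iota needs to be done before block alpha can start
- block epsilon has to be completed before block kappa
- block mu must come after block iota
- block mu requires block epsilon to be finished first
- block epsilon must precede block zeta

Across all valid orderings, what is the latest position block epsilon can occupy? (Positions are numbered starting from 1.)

Following every chain forward from block epsilon, the blocks that must come later are block mu, block zeta, block kappa — 3 of them.
With 3 mandatory successors out of 6 blocks total, the latest slot for block epsilon is 6−3 = 3, and it's reachable by doing all non-successors before block epsilon.

3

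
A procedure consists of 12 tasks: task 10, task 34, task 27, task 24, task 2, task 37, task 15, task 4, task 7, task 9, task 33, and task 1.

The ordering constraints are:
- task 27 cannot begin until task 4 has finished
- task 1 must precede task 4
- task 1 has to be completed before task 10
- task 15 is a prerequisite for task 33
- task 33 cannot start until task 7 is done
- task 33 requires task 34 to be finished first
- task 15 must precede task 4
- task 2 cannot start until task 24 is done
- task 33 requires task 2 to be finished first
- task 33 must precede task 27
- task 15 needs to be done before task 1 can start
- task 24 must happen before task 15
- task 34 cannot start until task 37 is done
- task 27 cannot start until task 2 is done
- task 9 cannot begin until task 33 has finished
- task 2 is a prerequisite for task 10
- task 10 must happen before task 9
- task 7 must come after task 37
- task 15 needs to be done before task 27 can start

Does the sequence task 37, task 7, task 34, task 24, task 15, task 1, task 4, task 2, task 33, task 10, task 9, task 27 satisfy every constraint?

Going through the constraints one by one, each required predecessor appears earlier in the sequence than its dependent — e.g. task 7 (position 2) is before task 33 (position 9), as required.

Yes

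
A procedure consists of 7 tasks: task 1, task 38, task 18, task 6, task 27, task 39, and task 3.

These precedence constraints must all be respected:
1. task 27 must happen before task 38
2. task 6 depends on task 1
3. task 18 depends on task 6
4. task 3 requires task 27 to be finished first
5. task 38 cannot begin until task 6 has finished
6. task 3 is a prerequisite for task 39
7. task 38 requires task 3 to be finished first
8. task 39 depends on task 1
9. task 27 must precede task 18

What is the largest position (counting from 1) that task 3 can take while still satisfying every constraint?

5

Following every chain forward from task 3, the tasks that must come later are task 38, task 39 — 2 of them.
So at least 2 tasks follow task 3, putting task 3 no later than position 5. That position is achievable by scheduling everything else first.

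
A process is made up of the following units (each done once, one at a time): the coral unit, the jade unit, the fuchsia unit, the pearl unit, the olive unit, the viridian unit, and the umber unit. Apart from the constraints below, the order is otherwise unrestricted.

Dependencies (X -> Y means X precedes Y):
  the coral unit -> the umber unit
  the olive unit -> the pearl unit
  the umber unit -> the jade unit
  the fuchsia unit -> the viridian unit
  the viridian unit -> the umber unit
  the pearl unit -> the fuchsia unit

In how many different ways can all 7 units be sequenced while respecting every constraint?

The units with no prerequisites are the coral unit, the olive unit; any of them can be placed first.
Enumerating by repeatedly choosing an available unit (one whose prerequisites are all placed) gives 5 distinct complete orderings.

5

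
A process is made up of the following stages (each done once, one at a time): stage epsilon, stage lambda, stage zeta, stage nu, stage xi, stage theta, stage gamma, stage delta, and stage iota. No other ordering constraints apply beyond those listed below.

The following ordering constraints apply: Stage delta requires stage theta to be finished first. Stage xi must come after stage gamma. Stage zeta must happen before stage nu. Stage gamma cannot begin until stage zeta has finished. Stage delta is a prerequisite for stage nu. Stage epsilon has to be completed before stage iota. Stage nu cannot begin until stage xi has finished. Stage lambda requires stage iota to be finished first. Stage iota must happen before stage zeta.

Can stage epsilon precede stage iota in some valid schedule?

Stage epsilon is actually forced before stage iota by the constraints, so certainly some valid ordering has stage epsilon first.

Yes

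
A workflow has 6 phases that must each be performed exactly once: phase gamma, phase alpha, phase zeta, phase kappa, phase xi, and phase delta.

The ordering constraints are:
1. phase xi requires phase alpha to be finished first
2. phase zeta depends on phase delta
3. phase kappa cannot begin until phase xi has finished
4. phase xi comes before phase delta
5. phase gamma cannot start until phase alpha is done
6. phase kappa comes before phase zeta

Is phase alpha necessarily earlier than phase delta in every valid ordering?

There is a constraint chain phase alpha → phase xi → phase delta.
Hence phase alpha necessarily comes before phase delta.

Yes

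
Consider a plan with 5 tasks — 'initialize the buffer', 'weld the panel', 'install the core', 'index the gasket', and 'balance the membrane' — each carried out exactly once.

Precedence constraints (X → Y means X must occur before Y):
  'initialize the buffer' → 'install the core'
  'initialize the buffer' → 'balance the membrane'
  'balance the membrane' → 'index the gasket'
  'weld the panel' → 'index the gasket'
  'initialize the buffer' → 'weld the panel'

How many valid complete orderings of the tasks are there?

Only 'initialize the buffer' has no prerequisites, so it must go first.
Systematically extending each partial ordering one task at a time and counting, there are 8 complete orderings.

8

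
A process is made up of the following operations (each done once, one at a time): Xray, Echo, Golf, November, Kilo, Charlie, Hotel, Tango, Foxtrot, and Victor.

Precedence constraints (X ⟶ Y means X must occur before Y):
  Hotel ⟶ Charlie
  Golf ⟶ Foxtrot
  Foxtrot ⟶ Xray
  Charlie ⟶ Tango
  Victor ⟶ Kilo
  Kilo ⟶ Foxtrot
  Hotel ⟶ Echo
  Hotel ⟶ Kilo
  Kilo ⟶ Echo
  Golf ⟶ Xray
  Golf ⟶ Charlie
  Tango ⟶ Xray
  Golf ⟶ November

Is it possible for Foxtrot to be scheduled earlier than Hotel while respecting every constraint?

No

There is a dependency chain Hotel → Kilo → Foxtrot, so Foxtrot always comes after Hotel.
So no valid ordering can have Foxtrot before Hotel.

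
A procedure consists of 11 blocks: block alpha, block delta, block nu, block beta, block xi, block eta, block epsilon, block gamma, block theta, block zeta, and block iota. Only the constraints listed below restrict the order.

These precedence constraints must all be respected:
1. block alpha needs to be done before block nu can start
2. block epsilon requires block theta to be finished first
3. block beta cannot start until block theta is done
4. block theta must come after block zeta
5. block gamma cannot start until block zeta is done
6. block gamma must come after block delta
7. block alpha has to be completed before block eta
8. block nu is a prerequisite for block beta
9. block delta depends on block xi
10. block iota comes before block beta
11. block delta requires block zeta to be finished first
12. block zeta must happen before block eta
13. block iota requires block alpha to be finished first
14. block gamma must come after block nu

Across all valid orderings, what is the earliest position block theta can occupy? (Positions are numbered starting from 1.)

The only block forced before block theta (directly or transitively) is block zeta.
With 1 mandatory predecessor, the earliest block theta can sit is position 1+1 = 2, and placing just that one first achieves it.

2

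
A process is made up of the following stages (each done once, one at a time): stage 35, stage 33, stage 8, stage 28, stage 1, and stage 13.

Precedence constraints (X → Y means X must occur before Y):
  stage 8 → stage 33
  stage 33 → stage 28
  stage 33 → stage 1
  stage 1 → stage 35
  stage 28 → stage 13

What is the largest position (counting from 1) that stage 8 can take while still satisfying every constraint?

1

Every stage that must follow stage 8 has to come after it. Tracing all chains starting from stage 8, those stages are: stage 35, stage 33, stage 28, stage 1, stage 13 — 5 in total.
So at least 5 stages follow stage 8, putting stage 8 no later than position 1. That position is achievable by scheduling everything else first.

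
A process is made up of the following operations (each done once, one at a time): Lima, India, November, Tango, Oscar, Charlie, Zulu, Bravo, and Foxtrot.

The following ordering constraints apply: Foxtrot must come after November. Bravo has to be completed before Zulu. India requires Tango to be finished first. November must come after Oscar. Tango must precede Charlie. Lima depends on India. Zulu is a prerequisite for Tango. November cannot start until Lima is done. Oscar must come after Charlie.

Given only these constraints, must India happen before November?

Yes

Following the dependencies: India → Lima → November.
That forces India before November in every valid schedule.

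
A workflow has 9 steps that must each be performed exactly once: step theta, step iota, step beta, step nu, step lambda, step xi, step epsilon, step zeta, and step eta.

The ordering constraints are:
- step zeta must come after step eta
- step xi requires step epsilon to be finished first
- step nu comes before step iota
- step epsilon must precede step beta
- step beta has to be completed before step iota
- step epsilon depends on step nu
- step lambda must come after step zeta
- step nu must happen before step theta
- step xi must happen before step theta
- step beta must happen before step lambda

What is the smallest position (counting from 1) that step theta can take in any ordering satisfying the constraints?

Every step that must precede step theta has to come before it. Tracing all chains that end at step theta, those steps are: step nu, step xi, step epsilon — 3 in total.
So at minimum 3 steps come before step theta, putting step theta no earlier than position 4. That position is achievable by scheduling exactly those predecessors first.

4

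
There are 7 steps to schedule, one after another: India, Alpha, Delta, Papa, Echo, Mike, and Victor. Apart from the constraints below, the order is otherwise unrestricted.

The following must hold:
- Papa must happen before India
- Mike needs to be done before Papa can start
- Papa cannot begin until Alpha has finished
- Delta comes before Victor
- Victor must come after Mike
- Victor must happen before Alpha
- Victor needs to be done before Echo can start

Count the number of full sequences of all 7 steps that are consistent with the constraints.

The steps with no prerequisites are Delta, Mike; any of them can be placed first.
Systematically extending each partial ordering one step at a time and counting, there are 8 complete orderings.

8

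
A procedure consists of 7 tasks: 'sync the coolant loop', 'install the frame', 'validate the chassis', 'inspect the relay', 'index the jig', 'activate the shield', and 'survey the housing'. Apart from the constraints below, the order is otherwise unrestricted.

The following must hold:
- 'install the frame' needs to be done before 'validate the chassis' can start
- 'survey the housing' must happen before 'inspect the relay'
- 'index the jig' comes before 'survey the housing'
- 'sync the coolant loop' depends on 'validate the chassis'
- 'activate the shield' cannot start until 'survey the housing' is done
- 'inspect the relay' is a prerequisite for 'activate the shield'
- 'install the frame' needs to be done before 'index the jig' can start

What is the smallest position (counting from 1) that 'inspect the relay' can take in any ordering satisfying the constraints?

4

Every task that must precede 'inspect the relay' has to come before it. Tracing all chains that end at 'inspect the relay', those tasks are: 'install the frame', 'index the jig', 'survey the housing' — 3 in total.
With 3 mandatory predecessors, the earliest 'inspect the relay' can sit is position 3+1 = 4, and placing just those 3 first achieves it.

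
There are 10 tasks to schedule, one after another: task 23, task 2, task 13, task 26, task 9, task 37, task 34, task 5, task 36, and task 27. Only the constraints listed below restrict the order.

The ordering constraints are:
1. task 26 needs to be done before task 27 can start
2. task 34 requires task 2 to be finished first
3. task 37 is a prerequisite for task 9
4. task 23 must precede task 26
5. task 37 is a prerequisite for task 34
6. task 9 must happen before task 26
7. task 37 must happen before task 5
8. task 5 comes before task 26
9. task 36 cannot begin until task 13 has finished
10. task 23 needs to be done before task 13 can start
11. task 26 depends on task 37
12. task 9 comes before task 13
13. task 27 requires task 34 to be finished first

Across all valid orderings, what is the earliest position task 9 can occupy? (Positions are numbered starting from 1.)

The only task forced before task 9 (directly or transitively) is task 37.
So at minimum 1 task comes before task 9, putting task 9 no earlier than position 2. That position is achievable by scheduling exactly that predecessor first.

2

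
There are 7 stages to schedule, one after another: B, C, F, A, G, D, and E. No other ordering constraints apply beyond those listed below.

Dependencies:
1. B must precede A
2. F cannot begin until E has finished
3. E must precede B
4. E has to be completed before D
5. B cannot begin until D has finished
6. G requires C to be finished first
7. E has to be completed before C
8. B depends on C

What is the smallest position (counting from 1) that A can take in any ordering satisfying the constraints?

The stages that are forced before A, directly or transitively, are B, C, D, E. That's 4 stages.
With 4 mandatory predecessors, the earliest A can sit is position 4+1 = 5, and placing just those 4 first achieves it.

5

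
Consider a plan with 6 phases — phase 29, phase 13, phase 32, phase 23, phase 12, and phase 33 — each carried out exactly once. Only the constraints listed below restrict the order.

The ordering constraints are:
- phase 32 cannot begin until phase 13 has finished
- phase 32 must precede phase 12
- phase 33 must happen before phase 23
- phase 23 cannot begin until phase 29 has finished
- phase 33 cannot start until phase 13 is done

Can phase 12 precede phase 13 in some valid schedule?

No

There is a dependency chain phase 13 → phase 32 → phase 12, so phase 12 always comes after phase 13.
So no valid ordering can have phase 12 before phase 13.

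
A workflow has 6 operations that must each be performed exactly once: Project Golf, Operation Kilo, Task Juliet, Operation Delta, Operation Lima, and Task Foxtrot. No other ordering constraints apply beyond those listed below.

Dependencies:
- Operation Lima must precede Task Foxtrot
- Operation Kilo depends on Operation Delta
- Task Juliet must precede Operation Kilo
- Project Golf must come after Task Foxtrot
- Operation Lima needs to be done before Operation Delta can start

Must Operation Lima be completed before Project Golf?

There is a constraint chain Operation Lima → Task Foxtrot → Project Golf.
So Operation Lima must precede Project Golf in any valid ordering.

Yes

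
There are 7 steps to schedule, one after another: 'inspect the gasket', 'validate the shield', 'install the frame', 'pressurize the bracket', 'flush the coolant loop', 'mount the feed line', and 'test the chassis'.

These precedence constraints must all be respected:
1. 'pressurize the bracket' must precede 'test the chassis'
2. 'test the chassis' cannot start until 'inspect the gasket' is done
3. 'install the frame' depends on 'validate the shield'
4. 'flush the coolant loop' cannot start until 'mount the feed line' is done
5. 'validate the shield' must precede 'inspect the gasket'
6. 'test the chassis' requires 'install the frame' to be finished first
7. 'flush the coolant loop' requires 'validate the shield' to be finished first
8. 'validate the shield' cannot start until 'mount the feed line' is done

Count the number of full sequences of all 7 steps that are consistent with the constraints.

The steps with no prerequisites are 'pressurize the bracket', 'mount the feed line'; any of them can be placed first.
Counting all ways to extend the partial order to a total order gives 46.

46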